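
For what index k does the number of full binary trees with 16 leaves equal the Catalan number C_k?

A full binary tree with L leaves has L−1 internal nodes and is counted by C_{L−1}; L = 16 gives C_15.

15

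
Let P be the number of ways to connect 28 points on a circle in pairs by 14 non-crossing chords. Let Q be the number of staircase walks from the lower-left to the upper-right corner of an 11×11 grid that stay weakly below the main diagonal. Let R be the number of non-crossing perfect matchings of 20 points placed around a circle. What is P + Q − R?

Non-crossing perfect matchings of 2n points on a circle are counted by C_n; with 28 points, n = 14. So P = C_14 = 2674440.
Monotone paths in an n×n grid that stay weakly below the diagonal are counted by C_n; here n = 11. So Q = C_11 = 58786.
Non-crossing perfect matchings of 2n points on a circle are counted by C_n; with 20 points, n = 10. So R = C_10 = 16796.
P + Q − R = 2674440 + 58786 − 16796 = 2716430.

2716430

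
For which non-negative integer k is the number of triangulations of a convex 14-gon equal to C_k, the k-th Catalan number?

The number of triangulations of a 14-gon is the Catalan number C_12 (index = sides − 2).

12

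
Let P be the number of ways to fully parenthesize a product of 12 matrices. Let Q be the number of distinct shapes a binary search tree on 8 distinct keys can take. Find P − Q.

57356

Bracketing 12 factors into binary products is counted by C_{12−1} = C_11. So P = C_11 = 58786.
Rooted binary trees with 8 nodes (each child slot possibly empty) number C_8. So Q = C_8 = 1430.
P − Q = 58786 − 1430 = 57356.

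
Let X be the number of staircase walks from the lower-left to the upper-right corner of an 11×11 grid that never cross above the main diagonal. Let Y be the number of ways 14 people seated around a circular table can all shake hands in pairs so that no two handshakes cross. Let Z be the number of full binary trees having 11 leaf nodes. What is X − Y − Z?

Sub-diagonal monotone paths from (0,0) to (11,11) biject with Dyck paths of semilength 11, giving C_11. So X = C_11 = 58786.
Non-crossing handshake pairings of 2n people are counted by C_n; 14 people gives n = 7. So Y = C_7 = 429.
Full binary trees with 11 leaves have 11−1 = 10 internal nodes, so there are C_10 of them. So Z = C_10 = 16796.
X − Y − Z = 58786 − 429 − 16796 = 41561.

41561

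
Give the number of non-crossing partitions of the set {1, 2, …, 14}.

Non-crossing partitions of an n-element set are counted by C_n; here n = 14.
C_14 = 2674440.

2674440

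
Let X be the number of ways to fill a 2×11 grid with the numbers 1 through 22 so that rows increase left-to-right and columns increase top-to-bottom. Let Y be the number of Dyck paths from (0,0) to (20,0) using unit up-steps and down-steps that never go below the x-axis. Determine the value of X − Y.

41990

Standard Young tableaux of shape 2×n are counted by C_n; here n = 11. So X = C_11 = 58786.
A Dyck path with 10 up-steps and 10 down-steps has semilength 10, so there are C_10 of them. So Y = C_10 = 16796.
X − Y = 58786 − 16796 = 41990.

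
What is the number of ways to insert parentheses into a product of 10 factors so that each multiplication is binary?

Parenthesizations of m factors correspond to full binary trees with m leaves, counted by C_{m−1}; m = 10 gives C_9.
C_9 = C_8 · 2(2·8+1)/(8+2) = 1430 · 34/10 = 4862.

4862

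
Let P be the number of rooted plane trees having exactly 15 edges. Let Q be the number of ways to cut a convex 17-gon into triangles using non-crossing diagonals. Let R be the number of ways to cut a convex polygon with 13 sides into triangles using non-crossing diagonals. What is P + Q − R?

19330904

A rooted plane tree with 15 edges has 16 nodes, and the count is C_15. So P = C_15 = 9694845.
The number of triangulations of a 17-gon is the Catalan number C_15 (index = sides − 2). So Q = C_15 = 9694845.
Triangulations of a convex m-gon are counted by C_{m−2}; with m = 13 this is C_11. So R = C_11 = 58786.
P + Q − R = 9694845 + 9694845 − 58786 = 19330904.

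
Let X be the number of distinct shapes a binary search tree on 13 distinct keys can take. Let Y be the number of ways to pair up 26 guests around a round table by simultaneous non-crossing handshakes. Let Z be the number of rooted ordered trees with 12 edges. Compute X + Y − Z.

Binary trees (left/right distinguished) on n nodes are counted by C_n; here n = 13. So X = C_13 = 742900.
With 26 = 2·13 people, non-crossing handshake pairings are non-crossing perfect matchings on a circle, counted by C_13. So Y = C_13 = 742900.
A rooted plane tree with 12 edges has 13 nodes, and the count is C_12. So Z = C_12 = 208012.
X + Y − Z = 742900 + 742900 − 208012 = 1277788.

1277788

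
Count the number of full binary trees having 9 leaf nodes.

1430

A full binary tree with L leaves has L−1 internal nodes and is counted by C_{L−1}; L = 9 gives C_8.
C_8 = C_7 · 2(2·7+1)/(7+2) = 429 · 30/9 = 1430.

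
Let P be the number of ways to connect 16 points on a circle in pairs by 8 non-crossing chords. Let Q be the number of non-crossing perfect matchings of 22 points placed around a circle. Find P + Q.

60216

Pairing 16 circle points by 8 non-crossing chords gives C_8 matchings. So P = C_8 = 1430.
Non-crossing perfect matchings of 2n points on a circle are counted by C_n; with 22 points, n = 11. So Q = C_11 = 58786.
P + Q = 1430 + 58786 = 60216.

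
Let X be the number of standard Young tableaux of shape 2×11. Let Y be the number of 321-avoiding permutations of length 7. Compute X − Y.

By the hook-length formula (or a Dyck-path bijection), SYT of shape 2×11 number C_11. So X = C_11 = 58786.
For any fixed pattern of length 3, the pattern-avoiding permutations of [7] number C_7. So Y = C_7 = 429.
X − Y = 58786 − 429 = 58357.

58357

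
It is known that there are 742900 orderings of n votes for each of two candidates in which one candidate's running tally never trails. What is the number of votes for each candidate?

Such ballot sequences with n votes each are counted by C_n, and C_13 = 742900.

13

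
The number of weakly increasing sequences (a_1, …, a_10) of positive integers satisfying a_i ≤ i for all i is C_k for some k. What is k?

10

Such sub-staircase sequences of length n are counted by C_n; here n = 10.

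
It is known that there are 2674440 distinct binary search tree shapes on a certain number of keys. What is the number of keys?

14

Binary search tree shapes on n keys are counted by C_n. The Catalan number equal to 2674440 is C_14.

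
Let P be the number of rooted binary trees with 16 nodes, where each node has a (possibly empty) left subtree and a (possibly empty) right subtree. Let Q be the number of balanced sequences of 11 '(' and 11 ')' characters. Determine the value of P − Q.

35298884

There are C_n binary search tree shapes on n keys; with n = 16 that is C_16. So P = C_16 = 35357670.
Balanced strings of n pairs of brackets are counted by C_n; here n = 11. So Q = C_11 = 58786.
P − Q = 35357670 − 58786 = 35298884.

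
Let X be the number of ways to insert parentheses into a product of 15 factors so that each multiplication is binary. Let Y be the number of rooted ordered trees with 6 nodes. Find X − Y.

Parenthesizations of m factors correspond to full binary trees with m leaves, counted by C_{m−1}; m = 15 gives C_14. So X = C_14 = 2674440.
Rooted ordered (plane) trees on m nodes have m−1 edges and are counted by C_{m−1}; m = 6 gives C_5. So Y = C_5 = 42.
X − Y = 2674440 − 42 = 2674398.

2674398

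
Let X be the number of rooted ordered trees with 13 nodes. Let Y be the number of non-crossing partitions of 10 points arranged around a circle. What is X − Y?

A rooted plane tree on 13 nodes has 12 edges, and such trees are counted by C_12. So X = C_12 = 208012.
Non-crossing partitions of an n-element set are counted by C_n; here n = 10. So Y = C_10 = 16796.
X − Y = 208012 − 16796 = 191216.

191216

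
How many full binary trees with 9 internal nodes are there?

Full binary trees with n internal nodes are counted by C_n; here n = 9.
C_9 = 4862.

4862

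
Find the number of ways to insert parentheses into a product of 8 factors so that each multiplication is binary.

Ways to associate a product of 8 factors correspond to binary trees on 8 leaves, so the count is C_7.
C_7 = C(14,7)/8 = 3432/8 = 429.

429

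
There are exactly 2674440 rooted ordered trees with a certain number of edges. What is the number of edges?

Rooted ordered trees with n edges are counted by C_n. The Catalan number equal to 2674440 is C_14.

14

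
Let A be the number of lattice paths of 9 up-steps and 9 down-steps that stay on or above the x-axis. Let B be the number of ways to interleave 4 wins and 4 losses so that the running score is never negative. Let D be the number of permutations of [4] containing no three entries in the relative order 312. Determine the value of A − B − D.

4834

Dyck paths of semilength n (length 2n) are counted by C_n; here n = 9. So A = C_9 = 4862.
Ballot sequences with n votes each where one side never trails are Dyck words, counted by C_n; here n = 4. So B = C_4 = 14.
For any fixed pattern of length 3, the pattern-avoiding permutations of [4] number C_4. So D = C_4 = 14.
A − B − D = 4862 − 14 − 14 = 4834.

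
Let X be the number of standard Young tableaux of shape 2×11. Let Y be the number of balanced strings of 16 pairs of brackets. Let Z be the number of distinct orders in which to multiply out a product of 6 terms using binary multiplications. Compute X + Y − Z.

35416414

Standard Young tableaux of shape 2×n are counted by C_n; here n = 11. So X = C_11 = 58786.
Balanced strings of n pairs of brackets are counted by C_n; here n = 16. So Y = C_16 = 35357670.
Ways to associate a product of 6 factors correspond to binary trees on 6 leaves, so the count is C_5. So Z = C_5 = 42.
X + Y − Z = 58786 + 35357670 − 42 = 35416414.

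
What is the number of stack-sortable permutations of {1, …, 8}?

By Knuth's characterisation, the stack-sortable permutations of length 8 are the 231-avoiders, numbering C_8.
C_8 = C(16,8)/9 = 12870/9 = 1430.

1430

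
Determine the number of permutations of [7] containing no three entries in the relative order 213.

429

For any fixed pattern of length 3, the pattern-avoiding permutations of [7] number C_7.
C_7 = C_6 · 2(2·6+1)/(6+2) = 132 · 26/8 = 429.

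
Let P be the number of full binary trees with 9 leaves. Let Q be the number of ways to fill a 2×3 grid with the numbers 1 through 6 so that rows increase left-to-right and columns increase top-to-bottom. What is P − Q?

1425

A full binary tree with L leaves has L−1 internal nodes and is counted by C_{L−1}; L = 9 gives C_8. So P = C_8 = 1430.
By the hook-length formula (or a Dyck-path bijection), SYT of shape 2×3 number C_3. So Q = C_3 = 5.
P − Q = 1430 − 5 = 1425.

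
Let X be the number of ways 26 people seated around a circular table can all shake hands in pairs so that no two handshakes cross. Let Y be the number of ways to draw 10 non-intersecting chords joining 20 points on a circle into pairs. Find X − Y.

726104

With 26 = 2·13 people, non-crossing handshake pairings are non-crossing perfect matchings on a circle, counted by C_13. So X = C_13 = 742900.
Pairing 20 circle points by 10 non-crossing chords gives C_10 matchings. So Y = C_10 = 16796.
X − Y = 742900 − 16796 = 726104.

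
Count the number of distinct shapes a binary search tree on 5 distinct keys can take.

42

Rooted binary trees with 5 nodes (each child slot possibly empty) number C_5.
C_5 = C_4 · 2(2·4+1)/(4+2) = 14 · 18/6 = 42.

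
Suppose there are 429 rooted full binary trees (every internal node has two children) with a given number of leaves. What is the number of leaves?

8

Full binary trees with L leaves are counted by C_{L−1}; 429 = C_7.
So the index is 7, and the number of leaves is 7 + 1 = 8.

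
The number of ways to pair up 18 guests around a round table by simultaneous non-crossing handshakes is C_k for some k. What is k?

With 18 = 2·9 people, non-crossing handshake pairings are non-crossing perfect matchings on a circle, counted by C_9.

9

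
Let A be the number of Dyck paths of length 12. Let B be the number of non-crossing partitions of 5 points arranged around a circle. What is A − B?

Dyck paths of semilength n (length 2n) are counted by C_n; here n = 6. So A = C_6 = 132.
Non-crossing partitions of an n-element set are counted by C_n; here n = 5. So B = C_5 = 42.
A − B = 132 − 42 = 90.

90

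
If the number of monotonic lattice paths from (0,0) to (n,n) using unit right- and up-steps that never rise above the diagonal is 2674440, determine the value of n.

Such diagonal-avoiding paths in an n×n grid are counted by C_n, and C_14 = 2674440.

14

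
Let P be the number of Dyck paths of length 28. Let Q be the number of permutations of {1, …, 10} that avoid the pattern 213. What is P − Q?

A Dyck path with 14 up-steps and 14 down-steps has semilength 14, so there are C_14 of them. So P = C_14 = 2674440.
For any fixed pattern of length 3, the pattern-avoiding permutations of [10] number C_10. So Q = C_10 = 16796.
P − Q = 2674440 − 16796 = 2657644.

2657644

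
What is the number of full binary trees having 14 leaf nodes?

742900

A full binary tree with L leaves has L−1 internal nodes and is counted by C_{L−1}; L = 14 gives C_13.
C_13 = C_12 · 2(2·12+1)/(12+2) = 208012 · 50/14 = 742900.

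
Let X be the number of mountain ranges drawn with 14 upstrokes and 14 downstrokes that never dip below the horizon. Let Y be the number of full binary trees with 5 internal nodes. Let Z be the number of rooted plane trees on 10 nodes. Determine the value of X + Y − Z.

Dyck paths of semilength n (length 2n) are counted by C_n; here n = 14. So X = C_14 = 2674440.
Full binary trees with n internal nodes are counted by C_n; here n = 5. So Y = C_5 = 42.
A rooted plane tree on 10 nodes has 9 edges, and such trees are counted by C_9. So Z = C_9 = 4862.
X + Y − Z = 2674440 + 42 − 4862 = 2669620.

2669620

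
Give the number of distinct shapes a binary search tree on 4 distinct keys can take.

14

Binary trees (left/right distinguished) on n nodes are counted by C_n; here n = 4.
C_4 = 14.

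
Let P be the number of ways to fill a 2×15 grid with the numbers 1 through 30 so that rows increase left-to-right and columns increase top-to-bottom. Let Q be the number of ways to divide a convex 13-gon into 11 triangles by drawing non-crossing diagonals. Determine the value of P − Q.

9636059

Standard Young tableaux of shape 2×n are counted by C_n; here n = 15. So P = C_15 = 9694845.
A convex 13-gon is triangulated into 11 triangles, and the number of such triangulations is the Catalan number C_{13−2} = C_11. So Q = C_11 = 58786.
P − Q = 9694845 − 58786 = 9636059.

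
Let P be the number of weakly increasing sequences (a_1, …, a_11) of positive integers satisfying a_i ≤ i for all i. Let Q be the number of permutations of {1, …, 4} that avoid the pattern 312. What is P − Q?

58772

Such sub-staircase sequences of length n are counted by C_n; here n = 11. So P = C_11 = 58786.
Permutations of [n] avoiding any single length-3 pattern are counted by C_n; here n = 4. So Q = C_4 = 14.
P − Q = 58786 − 14 = 58772.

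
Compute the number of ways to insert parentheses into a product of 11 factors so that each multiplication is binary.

16796

Bracketing 11 factors into binary products is counted by C_{11−1} = C_10.
C_10 = C(20,10)/11 = 184756/11 = 16796.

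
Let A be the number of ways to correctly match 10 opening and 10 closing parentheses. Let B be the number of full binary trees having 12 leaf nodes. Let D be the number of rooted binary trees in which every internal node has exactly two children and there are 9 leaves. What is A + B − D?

With 10 pairs the number of balanced bracket strings is the Catalan number C_10. So A = C_10 = 16796.
A full binary tree with L leaves has L−1 internal nodes and is counted by C_{L−1}; L = 12 gives C_11. So B = C_11 = 58786.
A full binary tree with L leaves has L−1 internal nodes and is counted by C_{L−1}; L = 9 gives C_8. So D = C_8 = 1430.
A + B − D = 16796 + 58786 − 1430 = 74152.

74152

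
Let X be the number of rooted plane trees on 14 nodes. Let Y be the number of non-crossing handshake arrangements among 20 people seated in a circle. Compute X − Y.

A rooted plane tree on 14 nodes has 13 edges, and such trees are counted by C_13. So X = C_13 = 742900.
Non-crossing handshake pairings of 2n people are counted by C_n; 20 people gives n = 10. So Y = C_10 = 16796.
X − Y = 742900 − 16796 = 726104.

726104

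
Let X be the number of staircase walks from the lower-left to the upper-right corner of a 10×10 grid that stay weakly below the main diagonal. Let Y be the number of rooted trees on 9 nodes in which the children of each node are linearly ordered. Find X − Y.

15366

Sub-diagonal monotone paths from (0,0) to (10,10) biject with Dyck paths of semilength 10, giving C_10. So X = C_10 = 16796.
Rooted ordered (plane) trees on m nodes have m−1 edges and are counted by C_{m−1}; m = 9 gives C_8. So Y = C_8 = 1430.
X − Y = 16796 − 1430 = 15366.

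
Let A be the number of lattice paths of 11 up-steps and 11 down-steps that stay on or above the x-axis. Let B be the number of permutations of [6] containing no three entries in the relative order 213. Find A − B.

Dyck paths of semilength n (length 2n) are counted by C_n; here n = 11. So A = C_11 = 58786.
Permutations of [n] avoiding any single length-3 pattern are counted by C_n; here n = 6. So B = C_6 = 132.
A − B = 58786 − 132 = 58654.

58654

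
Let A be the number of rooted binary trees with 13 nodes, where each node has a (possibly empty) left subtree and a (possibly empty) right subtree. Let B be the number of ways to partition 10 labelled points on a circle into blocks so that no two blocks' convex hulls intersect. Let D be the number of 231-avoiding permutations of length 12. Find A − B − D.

518092

Binary trees (left/right distinguished) on n nodes are counted by C_n; here n = 13. So A = C_13 = 742900.
The non-crossing partitions of [10] form a lattice of size C_10. So B = C_10 = 16796.
Permutations of [n] avoiding any single length-3 pattern are counted by C_n; here n = 12. So D = C_12 = 208012.
A − B − D = 742900 − 16796 − 208012 = 518092.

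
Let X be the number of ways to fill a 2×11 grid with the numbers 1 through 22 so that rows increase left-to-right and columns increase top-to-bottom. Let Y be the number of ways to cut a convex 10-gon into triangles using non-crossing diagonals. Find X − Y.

57356

By the hook-length formula (or a Dyck-path bijection), SYT of shape 2×11 number C_11. So X = C_11 = 58786.
A convex 10-gon is triangulated into 8 triangles, and the number of such triangulations is the Catalan number C_{10−2} = C_8. So Y = C_8 = 1430.
X − Y = 58786 − 1430 = 57356.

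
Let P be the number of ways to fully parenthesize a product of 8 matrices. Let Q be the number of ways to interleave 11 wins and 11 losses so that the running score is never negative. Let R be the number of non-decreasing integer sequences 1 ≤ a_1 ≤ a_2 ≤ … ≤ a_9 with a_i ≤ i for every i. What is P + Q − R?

Ways to associate a product of 8 factors correspond to binary trees on 8 leaves, so the count is C_7. So P = C_7 = 429.
Ballot sequences with n votes each where one side never trails are Dyck words, counted by C_n; here n = 11. So Q = C_11 = 58786.
Weakly increasing sequences with a_i ≤ i biject with Dyck paths of semilength 9, so there are C_9. So R = C_9 = 4862.
P + Q − R = 429 + 58786 − 4862 = 54353.

54353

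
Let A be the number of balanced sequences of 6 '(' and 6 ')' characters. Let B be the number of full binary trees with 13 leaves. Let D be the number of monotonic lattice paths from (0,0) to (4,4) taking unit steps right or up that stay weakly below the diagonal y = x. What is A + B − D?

208130

Balanced strings of n pairs of brackets are counted by C_n; here n = 6. So A = C_6 = 132.
Full binary trees with 13 leaves have 13−1 = 12 internal nodes, so there are C_12 of them. So B = C_12 = 208012.
Monotone paths in an n×n grid that stay weakly below the diagonal are counted by C_n; here n = 4. So D = C_4 = 14.
A + B − D = 132 + 208012 − 14 = 208130.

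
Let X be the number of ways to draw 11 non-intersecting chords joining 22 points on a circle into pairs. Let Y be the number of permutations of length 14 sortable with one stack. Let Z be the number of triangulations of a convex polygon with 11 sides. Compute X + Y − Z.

2728364

Non-crossing perfect matchings of 2n points on a circle are counted by C_n; with 22 points, n = 11. So X = C_11 = 58786.
Stack-sortable permutations are exactly the 231-avoiding ones, counted by C_n; here n = 14. So Y = C_14 = 2674440.
A convex 11-gon is triangulated into 9 triangles, and the number of such triangulations is the Catalan number C_{11−2} = C_9. So Z = C_9 = 4862.
X + Y − Z = 58786 + 2674440 − 4862 = 2728364.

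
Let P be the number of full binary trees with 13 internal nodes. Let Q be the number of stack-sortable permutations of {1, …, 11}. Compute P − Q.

684114

The number of full binary trees on 13 internal nodes is the Catalan number C_13. So P = C_13 = 742900.
By Knuth's characterisation, the stack-sortable permutations of length 11 are the 231-avoiders, numbering C_11. So Q = C_11 = 58786.
P − Q = 742900 − 58786 = 684114.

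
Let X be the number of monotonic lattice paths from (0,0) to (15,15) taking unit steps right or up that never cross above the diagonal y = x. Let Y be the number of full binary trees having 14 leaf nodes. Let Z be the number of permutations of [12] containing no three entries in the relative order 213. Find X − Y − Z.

Sub-diagonal monotone paths from (0,0) to (15,15) biject with Dyck paths of semilength 15, giving C_15. So X = C_15 = 9694845.
A full binary tree with L leaves has L−1 internal nodes and is counted by C_{L−1}; L = 14 gives C_13. So Y = C_13 = 742900.
Permutations of [n] avoiding any single length-3 pattern are counted by C_n; here n = 12. So Z = C_12 = 208012.
X − Y − Z = 9694845 − 742900 − 208012 = 8743933.

8743933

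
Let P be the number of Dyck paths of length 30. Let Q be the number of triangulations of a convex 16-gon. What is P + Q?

12369285

Dyck paths of semilength n (length 2n) are counted by C_n; here n = 15. So P = C_15 = 9694845.
A convex 16-gon is triangulated into 14 triangles, and the number of such triangulations is the Catalan number C_{16−2} = C_14. So Q = C_14 = 2674440.
P + Q = 9694845 + 2674440 = 12369285.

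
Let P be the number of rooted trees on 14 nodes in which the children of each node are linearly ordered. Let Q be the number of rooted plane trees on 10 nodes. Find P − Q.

738038

A rooted plane tree on 14 nodes has 13 edges, and such trees are counted by C_13. So P = C_13 = 742900.
Rooted ordered (plane) trees on m nodes have m−1 edges and are counted by C_{m−1}; m = 10 gives C_9. So Q = C_9 = 4862.
P − Q = 742900 − 4862 = 738038.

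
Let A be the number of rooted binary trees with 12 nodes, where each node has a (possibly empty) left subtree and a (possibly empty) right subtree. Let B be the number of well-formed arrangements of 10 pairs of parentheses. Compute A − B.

There are C_n binary search tree shapes on n keys; with n = 12 that is C_12. So A = C_12 = 208012.
Balanced strings of n pairs of brackets are counted by C_n; here n = 10. So B = C_10 = 16796.
A − B = 208012 − 16796 = 191216.

191216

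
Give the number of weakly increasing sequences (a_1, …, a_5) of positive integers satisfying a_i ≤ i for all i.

Weakly increasing sequences with a_i ≤ i biject with Dyck paths of semilength 5, so there are C_5.
C_5 = C(10,5)/6 = 252/6 = 42.

42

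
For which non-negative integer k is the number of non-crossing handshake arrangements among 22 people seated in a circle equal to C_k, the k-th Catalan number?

With 22 = 2·11 people, non-crossing handshake pairings are non-crossing perfect matchings on a circle, counted by C_11.

11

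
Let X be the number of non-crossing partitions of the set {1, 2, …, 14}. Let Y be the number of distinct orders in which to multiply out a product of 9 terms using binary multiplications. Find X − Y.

2673010

Non-crossing partitions of an n-element set are counted by C_n; here n = 14. So X = C_14 = 2674440.
Parenthesizations of m factors correspond to full binary trees with m leaves, counted by C_{m−1}; m = 9 gives C_8. So Y = C_8 = 1430.
X − Y = 2674440 − 1430 = 2673010.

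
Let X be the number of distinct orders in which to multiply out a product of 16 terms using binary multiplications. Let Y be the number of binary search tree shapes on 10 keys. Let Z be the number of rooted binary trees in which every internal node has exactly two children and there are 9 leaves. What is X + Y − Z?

9710211

Parenthesizations of m factors correspond to full binary trees with m leaves, counted by C_{m−1}; m = 16 gives C_15. So X = C_15 = 9694845.
There are C_n binary search tree shapes on n keys; with n = 10 that is C_10. So Y = C_10 = 16796.
A full binary tree with L leaves has L−1 internal nodes and is counted by C_{L−1}; L = 9 gives C_8. So Z = C_8 = 1430.
X + Y − Z = 9694845 + 16796 − 1430 = 9710211.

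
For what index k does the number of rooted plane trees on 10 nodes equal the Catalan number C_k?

Rooted ordered (plane) trees on m nodes have m−1 edges and are counted by C_{m−1}; m = 10 gives C_9.

9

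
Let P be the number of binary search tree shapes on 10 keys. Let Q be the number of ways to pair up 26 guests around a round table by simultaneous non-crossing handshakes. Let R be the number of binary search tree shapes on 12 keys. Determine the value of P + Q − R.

Rooted binary trees with 10 nodes (each child slot possibly empty) number C_10. So P = C_10 = 16796.
With 26 = 2·13 people, non-crossing handshake pairings are non-crossing perfect matchings on a circle, counted by C_13. So Q = C_13 = 742900.
There are C_n binary search tree shapes on n keys; with n = 12 that is C_12. So R = C_12 = 208012.
P + Q − R = 16796 + 742900 − 208012 = 551684.

551684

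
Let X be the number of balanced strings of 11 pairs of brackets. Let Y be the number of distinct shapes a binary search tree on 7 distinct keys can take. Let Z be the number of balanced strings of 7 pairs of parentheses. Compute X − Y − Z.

With 11 pairs the number of balanced bracket strings is the Catalan number C_11. So X = C_11 = 58786.
Binary trees (left/right distinguished) on n nodes are counted by C_n; here n = 7. So Y = C_7 = 429.
With 7 pairs the number of balanced bracket strings is the Catalan number C_7. So Z = C_7 = 429.
X − Y − Z = 58786 − 429 − 429 = 57928.

57928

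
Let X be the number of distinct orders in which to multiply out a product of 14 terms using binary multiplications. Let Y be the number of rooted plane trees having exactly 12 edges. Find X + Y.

950912

Ways to associate a product of 14 factors correspond to binary trees on 14 leaves, so the count is C_13. So X = C_13 = 742900.
Rooted ordered trees with n edges are counted by C_n; here n = 12. So Y = C_12 = 208012.
X + Y = 742900 + 208012 = 950912.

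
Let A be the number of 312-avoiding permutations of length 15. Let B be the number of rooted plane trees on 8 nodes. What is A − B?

For any fixed pattern of length 3, the pattern-avoiding permutations of [15] number C_15. So A = C_15 = 9694845.
Rooted ordered (plane) trees on m nodes have m−1 edges and are counted by C_{m−1}; m = 8 gives C_7. So B = C_7 = 429.
A − B = 9694845 − 429 = 9694416.

9694416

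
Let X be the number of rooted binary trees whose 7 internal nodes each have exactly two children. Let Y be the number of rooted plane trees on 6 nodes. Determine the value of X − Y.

Full binary trees with n internal nodes are counted by C_n; here n = 7. So X = C_7 = 429.
Rooted ordered (plane) trees on m nodes have m−1 edges and are counted by C_{m−1}; m = 6 gives C_5. So Y = C_5 = 42.
X − Y = 429 − 42 = 387.

387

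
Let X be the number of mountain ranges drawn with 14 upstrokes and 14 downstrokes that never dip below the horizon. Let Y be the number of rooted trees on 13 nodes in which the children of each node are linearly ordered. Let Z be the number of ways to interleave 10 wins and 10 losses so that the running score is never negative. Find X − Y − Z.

2449632

Dyck paths of semilength n (length 2n) are counted by C_n; here n = 14. So X = C_14 = 2674440.
Rooted ordered (plane) trees on m nodes have m−1 edges and are counted by C_{m−1}; m = 13 gives C_12. So Y = C_12 = 208012.
Ballot sequences with n votes each where one side never trails are Dyck words, counted by C_n; here n = 10. So Z = C_10 = 16796.
X − Y − Z = 2674440 − 208012 − 16796 = 2449632.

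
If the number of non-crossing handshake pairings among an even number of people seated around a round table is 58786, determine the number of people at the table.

22

Non-crossing handshake pairings of 2n people are counted by C_n; 58786 = C_11.
So n = 11, and there are 2n = 22 people.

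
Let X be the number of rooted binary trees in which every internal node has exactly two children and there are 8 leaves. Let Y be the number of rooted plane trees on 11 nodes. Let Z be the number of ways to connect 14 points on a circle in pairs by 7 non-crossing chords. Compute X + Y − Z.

16796

Full binary trees with 8 leaves have 8−1 = 7 internal nodes, so there are C_7 of them. So X = C_7 = 429.
Rooted ordered (plane) trees on m nodes have m−1 edges and are counted by C_{m−1}; m = 11 gives C_10. So Y = C_10 = 16796.
Pairing 14 circle points by 7 non-crossing chords gives C_7 matchings. So Z = C_7 = 429.
X + Y − Z = 429 + 16796 − 429 = 16796.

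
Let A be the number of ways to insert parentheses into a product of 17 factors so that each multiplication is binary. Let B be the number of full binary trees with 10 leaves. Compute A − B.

35352808

Parenthesizations of m factors correspond to full binary trees with m leaves, counted by C_{m−1}; m = 17 gives C_16. So A = C_16 = 35357670.
Full binary trees with 10 leaves have 10−1 = 9 internal nodes, so there are C_9 of them. So B = C_9 = 4862.
A − B = 35357670 − 4862 = 35352808.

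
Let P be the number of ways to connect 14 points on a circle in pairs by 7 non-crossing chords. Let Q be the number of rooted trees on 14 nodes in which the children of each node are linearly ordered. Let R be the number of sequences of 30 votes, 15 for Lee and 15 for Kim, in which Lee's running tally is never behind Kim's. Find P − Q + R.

Pairing 14 circle points by 7 non-crossing chords gives C_7 matchings. So P = C_7 = 429.
A rooted plane tree on 14 nodes has 13 edges, and such trees are counted by C_13. So Q = C_13 = 742900.
Ballot sequences with n votes each where one side never trails are Dyck words, counted by C_n; here n = 15. So R = C_15 = 9694845.
P − Q + R = 429 − 742900 + 9694845 = 8952374.

8952374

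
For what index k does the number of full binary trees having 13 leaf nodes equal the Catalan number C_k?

12

Full binary trees with 13 leaves have 13−1 = 12 internal nodes, so there are C_12 of them.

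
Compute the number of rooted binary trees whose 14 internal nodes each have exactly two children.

2674440

The number of full binary trees on 14 internal nodes is the Catalan number C_14.
C_14 = C(28,14)/15 = 40116600/15 = 2674440.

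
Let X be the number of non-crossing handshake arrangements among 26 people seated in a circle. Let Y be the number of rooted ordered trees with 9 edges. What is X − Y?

With 26 = 2·13 people, non-crossing handshake pairings are non-crossing perfect matchings on a circle, counted by C_13. So X = C_13 = 742900.
A rooted plane tree with 9 edges has 10 nodes, and the count is C_9. So Y = C_9 = 4862.
X − Y = 742900 − 4862 = 738038.

738038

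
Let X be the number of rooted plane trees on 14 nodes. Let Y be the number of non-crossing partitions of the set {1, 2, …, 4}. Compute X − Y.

742886

Rooted ordered (plane) trees on m nodes have m−1 edges and are counted by C_{m−1}; m = 14 gives C_13. So X = C_13 = 742900.
The non-crossing partitions of [4] form a lattice of size C_4. So Y = C_4 = 14.
X − Y = 742900 − 14 = 742886.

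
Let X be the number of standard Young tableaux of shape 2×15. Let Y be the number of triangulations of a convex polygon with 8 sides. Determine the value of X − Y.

9694713

Standard Young tableaux of shape 2×n are counted by C_n; here n = 15. So X = C_15 = 9694845.
A convex 8-gon is triangulated into 6 triangles, and the number of such triangulations is the Catalan number C_{8−2} = C_6. So Y = C_6 = 132.
X − Y = 9694845 − 132 = 9694713.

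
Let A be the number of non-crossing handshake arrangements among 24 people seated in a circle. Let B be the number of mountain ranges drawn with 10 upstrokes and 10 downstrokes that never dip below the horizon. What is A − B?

191216

With 24 = 2·12 people, non-crossing handshake pairings are non-crossing perfect matchings on a circle, counted by C_12. So A = C_12 = 208012.
Dyck paths of semilength n (length 2n) are counted by C_n; here n = 10. So B = C_10 = 16796.
A − B = 208012 − 16796 = 191216.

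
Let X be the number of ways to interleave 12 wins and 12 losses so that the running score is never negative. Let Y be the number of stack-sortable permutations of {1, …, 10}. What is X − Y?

191216

Reading a vote for the leader as '(' and for the other as ')' turns such a sequence into a balanced string of 12 pairs, so the count is C_12. So X = C_12 = 208012.
By Knuth's characterisation, the stack-sortable permutations of length 10 are the 231-avoiders, numbering C_10. So Y = C_10 = 16796.
X − Y = 208012 − 16796 = 191216.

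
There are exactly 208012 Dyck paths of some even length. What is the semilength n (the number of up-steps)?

12

Dyck paths of semilength n are counted by C_n, and C_12 = 208012.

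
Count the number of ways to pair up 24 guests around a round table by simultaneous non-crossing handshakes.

Non-crossing handshake pairings of 2n people are counted by C_n; 24 people gives n = 12.
C_12 = C(24,12)/13 = 2704156/13 = 208012.

208012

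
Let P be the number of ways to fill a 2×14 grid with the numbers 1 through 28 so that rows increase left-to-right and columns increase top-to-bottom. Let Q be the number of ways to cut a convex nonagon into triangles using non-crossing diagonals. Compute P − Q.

By the hook-length formula (or a Dyck-path bijection), SYT of shape 2×14 number C_14. So P = C_14 = 2674440.
A convex 9-gon is triangulated into 7 triangles, and the number of such triangulations is the Catalan number C_{9−2} = C_7. So Q = C_7 = 429.
P − Q = 2674440 − 429 = 2674011.

2674011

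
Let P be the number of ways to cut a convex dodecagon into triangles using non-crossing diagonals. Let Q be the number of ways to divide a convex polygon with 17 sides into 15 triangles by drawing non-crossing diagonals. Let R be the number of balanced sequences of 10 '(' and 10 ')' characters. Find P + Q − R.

A convex 12-gon is triangulated into 10 triangles, and the number of such triangulations is the Catalan number C_{12−2} = C_10. So P = C_10 = 16796.
A convex 17-gon is triangulated into 15 triangles, and the number of such triangulations is the Catalan number C_{17−2} = C_15. So Q = C_15 = 9694845.
A balanced arrangement of 10 bracket pairs is a Dyck word of semilength 10, so the count is C_10. So R = C_10 = 16796.
P + Q − R = 16796 + 9694845 − 16796 = 9694845.

9694845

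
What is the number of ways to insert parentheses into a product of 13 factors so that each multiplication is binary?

208012

Ways to associate a product of 13 factors correspond to binary trees on 13 leaves, so the count is C_12.
C_12 = C_11 · 2(2·11+1)/(11+2) = 58786 · 46/13 = 208012.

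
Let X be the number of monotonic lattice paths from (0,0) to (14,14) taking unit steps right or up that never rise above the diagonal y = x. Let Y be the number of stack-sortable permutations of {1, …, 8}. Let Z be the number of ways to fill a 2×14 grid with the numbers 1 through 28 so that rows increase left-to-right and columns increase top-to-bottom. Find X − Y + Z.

5347450

Sub-diagonal monotone paths from (0,0) to (14,14) biject with Dyck paths of semilength 14, giving C_14. So X = C_14 = 2674440.
By Knuth's characterisation, the stack-sortable permutations of length 8 are the 231-avoiders, numbering C_8. So Y = C_8 = 1430.
Standard Young tableaux of shape 2×n are counted by C_n; here n = 14. So Z = C_14 = 2674440.
X − Y + Z = 2674440 − 1430 + 2674440 = 5347450.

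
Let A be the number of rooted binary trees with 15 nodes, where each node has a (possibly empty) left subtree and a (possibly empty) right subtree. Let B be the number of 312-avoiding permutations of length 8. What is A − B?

Rooted binary trees with 15 nodes (each child slot possibly empty) number C_15. So A = C_15 = 9694845.
For any fixed pattern of length 3, the pattern-avoiding permutations of [8] number C_8. So B = C_8 = 1430.
A − B = 9694845 − 1430 = 9693415.

9693415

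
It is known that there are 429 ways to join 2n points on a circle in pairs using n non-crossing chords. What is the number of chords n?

7

Non-crossing pairings of 2n points on a circle are counted by C_n. The Catalan number equal to 429 is C_7.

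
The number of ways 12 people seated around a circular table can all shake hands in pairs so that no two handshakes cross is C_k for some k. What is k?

With 12 = 2·6 people, non-crossing handshake pairings are non-crossing perfect matchings on a circle, counted by C_6.

6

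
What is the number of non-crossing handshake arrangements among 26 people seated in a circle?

With 26 = 2·13 people, non-crossing handshake pairings are non-crossing perfect matchings on a circle, counted by C_13.
C_13 = 742900.

742900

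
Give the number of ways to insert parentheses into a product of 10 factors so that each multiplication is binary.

Bracketing 10 factors into binary products is counted by C_{10−1} = C_9.
C_9 = 4862.

4862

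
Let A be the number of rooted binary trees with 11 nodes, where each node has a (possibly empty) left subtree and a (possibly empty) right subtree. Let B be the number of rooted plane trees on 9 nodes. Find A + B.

60216

There are C_n binary search tree shapes on n keys; with n = 11 that is C_11. So A = C_11 = 58786.
A rooted plane tree on 9 nodes has 8 edges, and such trees are counted by C_8. So B = C_8 = 1430.
A + B = 58786 + 1430 = 60216.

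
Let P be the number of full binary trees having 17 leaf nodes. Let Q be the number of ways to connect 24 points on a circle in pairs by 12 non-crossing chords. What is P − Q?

Full binary trees with 17 leaves have 17−1 = 16 internal nodes, so there are C_16 of them. So P = C_16 = 35357670.
Pairing 24 circle points by 12 non-crossing chords gives C_12 matchings. So Q = C_12 = 208012.
P − Q = 35357670 − 208012 = 35149658.

35149658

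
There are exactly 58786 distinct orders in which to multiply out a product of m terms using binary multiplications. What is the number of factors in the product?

Parenthesizations of m factors are counted by C_{m−1}; 58786 = C_11.
So the index is 11, and the number of factors is 11 + 1 = 12.

12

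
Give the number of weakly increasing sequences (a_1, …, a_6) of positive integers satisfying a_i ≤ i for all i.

Such sub-staircase sequences of length n are counted by C_n; here n = 6.
C_6 = C(12,6)/7 = 924/7 = 132.

132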